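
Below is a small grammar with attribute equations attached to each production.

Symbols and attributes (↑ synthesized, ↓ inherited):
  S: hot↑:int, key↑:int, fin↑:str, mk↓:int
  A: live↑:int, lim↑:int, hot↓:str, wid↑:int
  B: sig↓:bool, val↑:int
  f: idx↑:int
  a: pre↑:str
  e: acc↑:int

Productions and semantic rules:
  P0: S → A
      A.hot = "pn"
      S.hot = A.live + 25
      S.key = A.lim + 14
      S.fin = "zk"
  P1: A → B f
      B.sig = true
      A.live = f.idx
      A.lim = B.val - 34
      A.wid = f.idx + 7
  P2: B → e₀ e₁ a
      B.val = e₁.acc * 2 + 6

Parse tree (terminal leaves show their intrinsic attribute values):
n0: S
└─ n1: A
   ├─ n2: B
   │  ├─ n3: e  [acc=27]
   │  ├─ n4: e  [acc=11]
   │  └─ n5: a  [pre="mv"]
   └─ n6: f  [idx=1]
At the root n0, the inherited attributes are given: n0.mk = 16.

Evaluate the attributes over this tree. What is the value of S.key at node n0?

1. n0.mk = 16  [given at root]
2. n1.hot = "pn"  ["pn"]
3. n2.sig = true  [true]
4. n3.acc = 27  [terminal]
5. n4.acc = 11  [terminal]
6. n5.pre = "mv"  [terminal]
7. n2.val = 28  [e₁.acc * 2 + 6]
8. n6.idx = 1  [terminal]
9. n1.live = 1  [f.idx]
10. n1.lim = -6  [B.val - 34]
11. n1.wid = 8  [f.idx + 7]
12. n0.hot = 26  [A.live + 25]
13. n0.key = 8  [A.lim + 14]
14. n0.fin = "zk"  ["zk"]

8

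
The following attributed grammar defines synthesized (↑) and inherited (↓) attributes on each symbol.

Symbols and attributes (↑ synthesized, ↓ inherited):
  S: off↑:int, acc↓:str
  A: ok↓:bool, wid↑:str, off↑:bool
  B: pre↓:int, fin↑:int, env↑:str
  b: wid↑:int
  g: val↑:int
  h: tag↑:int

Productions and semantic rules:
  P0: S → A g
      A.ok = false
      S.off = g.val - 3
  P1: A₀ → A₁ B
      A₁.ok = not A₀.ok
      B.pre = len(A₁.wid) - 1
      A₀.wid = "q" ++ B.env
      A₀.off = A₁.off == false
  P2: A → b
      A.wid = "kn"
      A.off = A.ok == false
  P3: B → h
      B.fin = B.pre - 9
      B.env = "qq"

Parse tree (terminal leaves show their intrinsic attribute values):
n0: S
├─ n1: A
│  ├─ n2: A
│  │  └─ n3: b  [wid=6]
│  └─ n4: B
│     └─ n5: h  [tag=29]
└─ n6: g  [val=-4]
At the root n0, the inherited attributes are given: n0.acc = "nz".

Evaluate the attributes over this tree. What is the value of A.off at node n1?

true

1. n0.acc = "nz"  [given at root]
2. n1.ok = false  [false]
3. n2.ok = true  [not A₀.ok]
4. n3.wid = 6  [terminal]
5. n2.wid = "kn"  ["kn"]
6. n2.off = false  [A.ok == false]
7. n4.pre = 1  [len(A₁.wid) - 1]
8. n5.tag = 29  [terminal]
9. n4.fin = -8  [B.pre - 9]
10. n4.env = "qq"  ["qq"]
11. n1.wid = "qqq"  ["q" ++ B.env]
12. n1.off = true  [A₁.off == false]
13. n6.val = -4  [terminal]
14. n0.off = -7  [g.val - 3]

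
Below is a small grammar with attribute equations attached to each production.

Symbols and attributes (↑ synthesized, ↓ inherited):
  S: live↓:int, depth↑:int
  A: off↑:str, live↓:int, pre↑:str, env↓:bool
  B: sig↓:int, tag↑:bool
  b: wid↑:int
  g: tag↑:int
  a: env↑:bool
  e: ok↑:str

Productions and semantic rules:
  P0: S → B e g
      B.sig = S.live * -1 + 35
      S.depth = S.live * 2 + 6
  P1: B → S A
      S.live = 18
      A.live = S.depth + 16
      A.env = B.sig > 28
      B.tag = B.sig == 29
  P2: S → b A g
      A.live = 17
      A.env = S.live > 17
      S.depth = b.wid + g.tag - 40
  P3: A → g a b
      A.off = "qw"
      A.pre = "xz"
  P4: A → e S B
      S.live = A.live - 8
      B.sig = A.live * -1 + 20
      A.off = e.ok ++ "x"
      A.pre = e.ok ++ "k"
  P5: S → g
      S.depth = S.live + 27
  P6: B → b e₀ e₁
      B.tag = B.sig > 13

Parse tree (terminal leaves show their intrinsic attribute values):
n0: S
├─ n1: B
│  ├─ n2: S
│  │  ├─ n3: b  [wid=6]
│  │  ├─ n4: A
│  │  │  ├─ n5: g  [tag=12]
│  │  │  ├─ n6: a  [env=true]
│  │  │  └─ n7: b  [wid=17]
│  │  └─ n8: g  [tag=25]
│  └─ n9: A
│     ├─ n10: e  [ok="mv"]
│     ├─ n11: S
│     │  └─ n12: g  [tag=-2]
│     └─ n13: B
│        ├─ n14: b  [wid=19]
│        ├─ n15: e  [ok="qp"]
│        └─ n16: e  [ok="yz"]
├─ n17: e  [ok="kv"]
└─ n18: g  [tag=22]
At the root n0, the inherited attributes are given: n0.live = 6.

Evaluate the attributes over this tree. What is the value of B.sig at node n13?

1. n0.live = 6  [given at root]
2. n1.sig = 29  [S.live * -1 + 35]
3. n2.live = 18  [18]
4. n3.wid = 6  [terminal]
5. n4.live = 17  [17]
6. n4.env = true  [S.live > 17]
7. n5.tag = 12  [terminal]
8. n6.env = true  [terminal]
9. n7.wid = 17  [terminal]
10. n4.off = "qw"  ["qw"]
11. n4.pre = "xz"  ["xz"]
12. n8.tag = 25  [terminal]
13. n2.depth = -9  [b.wid + g.tag - 40]
14. n9.live = 7  [S.depth + 16]
15. n9.env = true  [B.sig > 28]
16. n10.ok = "mv"  [terminal]
17. n11.live = -1  [A.live - 8]
18. n12.tag = -2  [terminal]
19. n11.depth = 26  [S.live + 27]
20. n13.sig = 13  [A.live * -1 + 20]
21. n14.wid = 19  [terminal]
22. n15.ok = "qp"  [terminal]
23. n16.ok = "yz"  [terminal]
24. n13.tag = false  [B.sig > 13]
25. n9.off = "mvx"  [e.ok ++ "x"]
26. n9.pre = "mvk"  [e.ok ++ "k"]
27. n1.tag = true  [B.sig == 29]
28. n17.ok = "kv"  [terminal]
29. n18.tag = 22  [terminal]
30. n0.depth = 18  [S.live * 2 + 6]

13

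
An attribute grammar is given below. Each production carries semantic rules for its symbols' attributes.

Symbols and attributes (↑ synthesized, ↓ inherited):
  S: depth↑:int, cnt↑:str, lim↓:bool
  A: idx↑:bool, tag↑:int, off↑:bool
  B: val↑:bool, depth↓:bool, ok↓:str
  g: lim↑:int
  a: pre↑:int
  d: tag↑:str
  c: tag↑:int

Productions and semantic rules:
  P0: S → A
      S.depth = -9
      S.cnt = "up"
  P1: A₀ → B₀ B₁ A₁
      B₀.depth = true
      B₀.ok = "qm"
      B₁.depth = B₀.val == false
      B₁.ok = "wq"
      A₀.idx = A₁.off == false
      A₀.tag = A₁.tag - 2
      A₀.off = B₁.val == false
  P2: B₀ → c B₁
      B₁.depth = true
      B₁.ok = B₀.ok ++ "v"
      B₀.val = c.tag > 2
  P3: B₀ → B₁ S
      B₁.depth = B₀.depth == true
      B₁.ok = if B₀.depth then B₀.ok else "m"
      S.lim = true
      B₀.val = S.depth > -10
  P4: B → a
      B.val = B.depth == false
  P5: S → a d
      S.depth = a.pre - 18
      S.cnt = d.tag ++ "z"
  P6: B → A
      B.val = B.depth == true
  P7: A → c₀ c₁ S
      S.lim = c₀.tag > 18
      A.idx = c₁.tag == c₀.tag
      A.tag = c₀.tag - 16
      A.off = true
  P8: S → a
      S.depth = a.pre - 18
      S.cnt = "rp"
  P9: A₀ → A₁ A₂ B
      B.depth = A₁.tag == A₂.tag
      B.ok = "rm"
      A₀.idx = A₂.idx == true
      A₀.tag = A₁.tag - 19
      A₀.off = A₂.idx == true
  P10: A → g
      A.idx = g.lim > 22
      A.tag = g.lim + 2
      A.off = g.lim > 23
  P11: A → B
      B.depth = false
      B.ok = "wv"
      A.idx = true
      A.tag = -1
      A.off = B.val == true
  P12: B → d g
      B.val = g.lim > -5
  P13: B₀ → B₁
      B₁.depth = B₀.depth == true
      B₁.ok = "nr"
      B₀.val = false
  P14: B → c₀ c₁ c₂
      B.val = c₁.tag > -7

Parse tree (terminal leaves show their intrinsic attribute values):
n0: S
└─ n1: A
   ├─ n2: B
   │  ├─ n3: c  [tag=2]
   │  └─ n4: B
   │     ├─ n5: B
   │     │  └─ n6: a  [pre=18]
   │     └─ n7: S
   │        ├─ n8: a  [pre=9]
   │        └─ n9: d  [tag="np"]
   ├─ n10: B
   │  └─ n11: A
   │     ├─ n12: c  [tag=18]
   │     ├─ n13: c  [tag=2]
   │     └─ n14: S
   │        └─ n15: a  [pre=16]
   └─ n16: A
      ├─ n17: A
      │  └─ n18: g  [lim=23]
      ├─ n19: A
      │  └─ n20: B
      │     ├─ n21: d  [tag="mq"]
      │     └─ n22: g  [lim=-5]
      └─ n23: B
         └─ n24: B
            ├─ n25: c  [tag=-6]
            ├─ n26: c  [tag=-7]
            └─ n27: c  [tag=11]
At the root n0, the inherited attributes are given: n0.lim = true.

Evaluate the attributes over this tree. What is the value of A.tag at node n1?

1. n0.lim = true  [given at root]
2. n2.depth = true  [true]
3. n2.ok = "qm"  ["qm"]
4. n3.tag = 2  [terminal]
5. n4.depth = true  [true]
6. n4.ok = "qmv"  [B₀.ok ++ "v"]
7. n5.depth = true  [B₀.depth == true]
8. n5.ok = "qmv"  [if B₀.depth then B₀.ok else "m"]
9. n6.pre = 18  [terminal]
10. n5.val = false  [B.depth == false]
11. n7.lim = true  [true]
12. n8.pre = 9  [terminal]
13. n9.tag = "np"  [terminal]
14. n7.depth = -9  [a.pre - 18]
15. n7.cnt = "npz"  [d.tag ++ "z"]
16. n4.val = true  [S.depth > -10]
17. n2.val = false  [c.tag > 2]
18. n10.depth = true  [B₀.val == false]
19. n10.ok = "wq"  ["wq"]
20. n12.tag = 18  [terminal]
21. n13.tag = 2  [terminal]
22. n14.lim = false  [c₀.tag > 18]
23. n15.pre = 16  [terminal]
24. n14.depth = -2  [a.pre - 18]
25. n14.cnt = "rp"  ["rp"]
26. n11.idx = false  [c₁.tag == c₀.tag]
27. n11.tag = 2  [c₀.tag - 16]
28. n11.off = true  [true]
29. n10.val = true  [B.depth == true]
30. n18.lim = 23  [terminal]
31. n17.idx = true  [g.lim > 22]
32. n17.tag = 25  [g.lim + 2]
33. n17.off = false  [g.lim > 23]
34. n20.depth = false  [false]
35. n20.ok = "wv"  ["wv"]
36. n21.tag = "mq"  [terminal]
37. n22.lim = -5  [terminal]
38. n20.val = false  [g.lim > -5]
39. n19.idx = true  [true]
40. n19.tag = -1  [-1]
41. n19.off = false  [B.val == true]
42. n23.depth = false  [A₁.tag == A₂.tag]
43. n23.ok = "rm"  ["rm"]
44. n24.depth = false  [B₀.depth == true]
45. n24.ok = "nr"  ["nr"]
46. n25.tag = -6  [terminal]
47. n26.tag = -7  [terminal]
48. n27.tag = 11  [terminal]
49. n24.val = false  [c₁.tag > -7]
50. n23.val = false  [false]
51. n16.idx = true  [A₂.idx == true]
52. n16.tag = 6  [A₁.tag - 19]
53. n16.off = true  [A₂.idx == true]
54. n1.idx = false  [A₁.off == false]
55. n1.tag = 4  [A₁.tag - 2]
56. n1.off = false  [B₁.val == false]
57. n0.depth = -9  [-9]
58. n0.cnt = "up"  ["up"]

4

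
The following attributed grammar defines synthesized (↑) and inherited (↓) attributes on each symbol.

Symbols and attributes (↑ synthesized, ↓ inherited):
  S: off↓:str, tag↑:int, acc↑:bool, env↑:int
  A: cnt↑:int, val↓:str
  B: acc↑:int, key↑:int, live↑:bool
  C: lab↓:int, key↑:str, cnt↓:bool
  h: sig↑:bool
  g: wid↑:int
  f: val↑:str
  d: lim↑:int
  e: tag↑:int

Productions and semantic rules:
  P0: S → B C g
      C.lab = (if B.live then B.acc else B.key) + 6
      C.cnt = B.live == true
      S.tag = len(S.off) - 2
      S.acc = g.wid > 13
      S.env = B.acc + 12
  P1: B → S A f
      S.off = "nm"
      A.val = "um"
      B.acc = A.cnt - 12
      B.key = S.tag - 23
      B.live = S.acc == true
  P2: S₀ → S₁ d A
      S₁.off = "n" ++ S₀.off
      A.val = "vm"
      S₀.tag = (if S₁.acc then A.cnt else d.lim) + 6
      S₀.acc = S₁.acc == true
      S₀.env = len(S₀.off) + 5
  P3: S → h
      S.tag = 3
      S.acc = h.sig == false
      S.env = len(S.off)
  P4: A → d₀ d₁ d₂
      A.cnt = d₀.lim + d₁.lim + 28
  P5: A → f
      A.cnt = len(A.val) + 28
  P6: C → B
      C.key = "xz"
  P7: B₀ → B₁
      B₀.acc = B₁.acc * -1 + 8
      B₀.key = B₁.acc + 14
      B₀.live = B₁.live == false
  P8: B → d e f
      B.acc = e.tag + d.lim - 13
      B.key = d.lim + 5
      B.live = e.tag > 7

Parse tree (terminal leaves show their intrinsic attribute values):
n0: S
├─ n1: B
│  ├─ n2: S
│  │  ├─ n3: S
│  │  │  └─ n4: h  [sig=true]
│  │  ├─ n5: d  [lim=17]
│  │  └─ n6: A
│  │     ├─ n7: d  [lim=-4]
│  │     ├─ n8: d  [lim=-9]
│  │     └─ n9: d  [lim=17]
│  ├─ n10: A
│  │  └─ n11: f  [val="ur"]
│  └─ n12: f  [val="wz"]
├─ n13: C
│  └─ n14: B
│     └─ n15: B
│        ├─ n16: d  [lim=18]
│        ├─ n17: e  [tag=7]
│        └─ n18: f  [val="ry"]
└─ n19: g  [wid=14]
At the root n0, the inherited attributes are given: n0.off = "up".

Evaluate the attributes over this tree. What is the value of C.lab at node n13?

6

1. n0.off = "up"  [given at root]
2. n2.off = "nm"  ["nm"]
3. n3.off = "nnm"  ["n" ++ S₀.off]
4. n4.sig = true  [terminal]
5. n3.tag = 3  [3]
6. n3.acc = false  [h.sig == false]
7. n3.env = 3  [len(S.off)]
8. n5.lim = 17  [terminal]
9. n6.val = "vm"  ["vm"]
10. n7.lim = -4  [terminal]
11. n8.lim = -9  [terminal]
12. n9.lim = 17  [terminal]
13. n6.cnt = 15  [d₀.lim + d₁.lim + 28]
14. n2.tag = 23  [(if S₁.acc then A.cnt else d.lim) + 6]
15. n2.acc = false  [S₁.acc == true]
16. n2.env = 7  [len(S₀.off) + 5]
17. n10.val = "um"  ["um"]
18. n11.val = "ur"  [terminal]
19. n10.cnt = 30  [len(A.val) + 28]
20. n12.val = "wz"  [terminal]
21. n1.acc = 18  [A.cnt - 12]
22. n1.key = 0  [S.tag - 23]
23. n1.live = false  [S.acc == true]
24. n13.lab = 6  [(if B.live then B.acc else B.key) + 6]
25. n13.cnt = false  [B.live == true]
26. n16.lim = 18  [terminal]
27. n17.tag = 7  [terminal]
28. n18.val = "ry"  [terminal]
29. n15.acc = 12  [e.tag + d.lim - 13]
30. n15.key = 23  [d.lim + 5]
31. n15.live = false  [e.tag > 7]
32. n14.acc = -4  [B₁.acc * -1 + 8]
33. n14.key = 26  [B₁.acc + 14]
34. n14.live = true  [B₁.live == false]
35. n13.key = "xz"  ["xz"]
36. n19.wid = 14  [terminal]
37. n0.tag = 0  [len(S.off) - 2]
38. n0.acc = true  [g.wid > 13]
39. n0.env = 30  [B.acc + 12]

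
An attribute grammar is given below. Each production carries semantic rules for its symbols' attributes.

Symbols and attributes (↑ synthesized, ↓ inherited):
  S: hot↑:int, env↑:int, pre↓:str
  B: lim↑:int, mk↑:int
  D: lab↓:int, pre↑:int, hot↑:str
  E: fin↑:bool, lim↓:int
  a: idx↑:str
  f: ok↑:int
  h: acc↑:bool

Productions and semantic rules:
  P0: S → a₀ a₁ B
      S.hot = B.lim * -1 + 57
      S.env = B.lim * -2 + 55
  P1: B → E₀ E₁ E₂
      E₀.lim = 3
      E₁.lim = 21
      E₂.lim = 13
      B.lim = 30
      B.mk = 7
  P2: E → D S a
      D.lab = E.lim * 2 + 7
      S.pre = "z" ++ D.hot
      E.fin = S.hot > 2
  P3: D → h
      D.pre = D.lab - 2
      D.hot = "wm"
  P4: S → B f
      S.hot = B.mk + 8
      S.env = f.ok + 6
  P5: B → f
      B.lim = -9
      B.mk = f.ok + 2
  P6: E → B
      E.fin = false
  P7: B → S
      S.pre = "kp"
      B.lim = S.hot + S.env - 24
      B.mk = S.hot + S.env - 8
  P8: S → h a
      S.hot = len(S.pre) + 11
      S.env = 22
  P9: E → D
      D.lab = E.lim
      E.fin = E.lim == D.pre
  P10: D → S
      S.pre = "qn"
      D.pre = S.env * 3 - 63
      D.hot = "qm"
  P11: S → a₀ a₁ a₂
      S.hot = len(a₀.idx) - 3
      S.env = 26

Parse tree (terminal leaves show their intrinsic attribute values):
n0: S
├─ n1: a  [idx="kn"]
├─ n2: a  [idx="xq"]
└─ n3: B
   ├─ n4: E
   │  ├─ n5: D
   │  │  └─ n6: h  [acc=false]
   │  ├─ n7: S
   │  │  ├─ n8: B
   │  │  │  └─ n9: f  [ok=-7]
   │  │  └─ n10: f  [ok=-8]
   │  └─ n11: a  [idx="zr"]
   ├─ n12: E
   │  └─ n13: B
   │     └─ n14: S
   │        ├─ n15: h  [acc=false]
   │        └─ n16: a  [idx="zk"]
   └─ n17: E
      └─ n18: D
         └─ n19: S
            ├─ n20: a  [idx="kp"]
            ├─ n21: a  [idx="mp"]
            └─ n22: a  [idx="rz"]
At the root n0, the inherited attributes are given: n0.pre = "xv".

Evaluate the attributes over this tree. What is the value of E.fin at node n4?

1. n0.pre = "xv"  [given at root]
2. n1.idx = "kn"  [terminal]
3. n2.idx = "xq"  [terminal]
4. n4.lim = 3  [3]
5. n5.lab = 13  [E.lim * 2 + 7]
6. n6.acc = false  [terminal]
7. n5.pre = 11  [D.lab - 2]
8. n5.hot = "wm"  ["wm"]
9. n7.pre = "zwm"  ["z" ++ D.hot]
10. n9.ok = -7  [terminal]
11. n8.lim = -9  [-9]
12. n8.mk = -5  [f.ok + 2]
13. n10.ok = -8  [terminal]
14. n7.hot = 3  [B.mk + 8]
15. n7.env = -2  [f.ok + 6]
16. n11.idx = "zr"  [terminal]
17. n4.fin = true  [S.hot > 2]
18. n12.lim = 21  [21]
19. n14.pre = "kp"  ["kp"]
20. n15.acc = false  [terminal]
21. n16.idx = "zk"  [terminal]
22. n14.hot = 13  [len(S.pre) + 11]
23. n14.env = 22  [22]
24. n13.lim = 11  [S.hot + S.env - 24]
25. n13.mk = 27  [S.hot + S.env - 8]
26. n12.fin = false  [false]
27. n17.lim = 13  [13]
28. n18.lab = 13  [E.lim]
29. n19.pre = "qn"  ["qn"]
30. n20.idx = "kp"  [terminal]
31. n21.idx = "mp"  [terminal]
32. n22.idx = "rz"  [terminal]
33. n19.hot = -1  [len(a₀.idx) - 3]
34. n19.env = 26  [26]
35. n18.pre = 15  [S.env * 3 - 63]
36. n18.hot = "qm"  ["qm"]
37. n17.fin = false  [E.lim == D.pre]
38. n3.lim = 30  [30]
39. n3.mk = 7  [7]
40. n0.hot = 27  [B.lim * -1 + 57]
41. n0.env = -5  [B.lim * -2 + 55]

true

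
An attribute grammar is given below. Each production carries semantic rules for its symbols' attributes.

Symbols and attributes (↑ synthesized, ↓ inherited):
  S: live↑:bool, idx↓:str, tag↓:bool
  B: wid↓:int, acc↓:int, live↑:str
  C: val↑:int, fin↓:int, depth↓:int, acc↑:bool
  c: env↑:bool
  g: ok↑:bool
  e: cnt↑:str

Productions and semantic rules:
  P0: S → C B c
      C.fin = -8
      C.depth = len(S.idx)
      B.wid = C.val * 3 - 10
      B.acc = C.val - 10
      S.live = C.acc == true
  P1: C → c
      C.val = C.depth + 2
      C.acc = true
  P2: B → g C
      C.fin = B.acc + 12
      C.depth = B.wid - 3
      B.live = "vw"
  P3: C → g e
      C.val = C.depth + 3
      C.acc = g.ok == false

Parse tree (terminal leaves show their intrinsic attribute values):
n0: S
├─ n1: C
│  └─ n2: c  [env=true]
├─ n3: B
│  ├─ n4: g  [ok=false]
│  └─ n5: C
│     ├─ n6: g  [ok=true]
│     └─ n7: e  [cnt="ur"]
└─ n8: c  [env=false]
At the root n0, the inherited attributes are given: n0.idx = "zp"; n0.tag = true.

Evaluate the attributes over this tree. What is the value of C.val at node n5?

2

1. n0.idx = "zp"  [given at root]
2. n0.tag = true  [given at root]
3. n1.fin = -8  [-8]
4. n1.depth = 2  [len(S.idx)]
5. n2.env = true  [terminal]
6. n1.val = 4  [C.depth + 2]
7. n1.acc = true  [true]
8. n3.wid = 2  [C.val * 3 - 10]
9. n3.acc = -6  [C.val - 10]
10. n4.ok = false  [terminal]
11. n5.fin = 6  [B.acc + 12]
12. n5.depth = -1  [B.wid - 3]
13. n6.ok = true  [terminal]
14. n7.cnt = "ur"  [terminal]
15. n5.val = 2  [C.depth + 3]
16. n5.acc = false  [g.ok == false]
17. n3.live = "vw"  ["vw"]
18. n8.env = false  [terminal]
19. n0.live = true  [C.acc == true]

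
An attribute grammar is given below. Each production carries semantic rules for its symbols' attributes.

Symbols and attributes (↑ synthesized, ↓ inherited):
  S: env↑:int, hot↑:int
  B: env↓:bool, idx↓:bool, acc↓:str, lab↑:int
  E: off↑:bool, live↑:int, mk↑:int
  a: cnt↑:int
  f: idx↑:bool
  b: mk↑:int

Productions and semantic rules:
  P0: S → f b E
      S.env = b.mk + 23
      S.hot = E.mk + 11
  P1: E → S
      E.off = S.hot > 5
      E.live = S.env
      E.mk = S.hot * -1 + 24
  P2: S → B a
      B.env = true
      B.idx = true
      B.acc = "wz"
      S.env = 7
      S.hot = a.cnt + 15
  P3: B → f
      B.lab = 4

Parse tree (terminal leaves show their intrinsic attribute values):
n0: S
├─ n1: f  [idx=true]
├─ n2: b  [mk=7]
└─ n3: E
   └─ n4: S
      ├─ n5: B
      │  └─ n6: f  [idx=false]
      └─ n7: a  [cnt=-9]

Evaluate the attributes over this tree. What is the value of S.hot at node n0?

1. n1.idx = true  [terminal]
2. n2.mk = 7  [terminal]
3. n5.env = true  [true]
4. n5.idx = true  [true]
5. n5.acc = "wz"  ["wz"]
6. n6.idx = false  [terminal]
7. n5.lab = 4  [4]
8. n7.cnt = -9  [terminal]
9. n4.env = 7  [7]
10. n4.hot = 6  [a.cnt + 15]
11. n3.off = true  [S.hot > 5]
12. n3.live = 7  [S.env]
13. n3.mk = 18  [S.hot * -1 + 24]
14. n0.env = 30  [b.mk + 23]
15. n0.hot = 29  [E.mk + 11]

29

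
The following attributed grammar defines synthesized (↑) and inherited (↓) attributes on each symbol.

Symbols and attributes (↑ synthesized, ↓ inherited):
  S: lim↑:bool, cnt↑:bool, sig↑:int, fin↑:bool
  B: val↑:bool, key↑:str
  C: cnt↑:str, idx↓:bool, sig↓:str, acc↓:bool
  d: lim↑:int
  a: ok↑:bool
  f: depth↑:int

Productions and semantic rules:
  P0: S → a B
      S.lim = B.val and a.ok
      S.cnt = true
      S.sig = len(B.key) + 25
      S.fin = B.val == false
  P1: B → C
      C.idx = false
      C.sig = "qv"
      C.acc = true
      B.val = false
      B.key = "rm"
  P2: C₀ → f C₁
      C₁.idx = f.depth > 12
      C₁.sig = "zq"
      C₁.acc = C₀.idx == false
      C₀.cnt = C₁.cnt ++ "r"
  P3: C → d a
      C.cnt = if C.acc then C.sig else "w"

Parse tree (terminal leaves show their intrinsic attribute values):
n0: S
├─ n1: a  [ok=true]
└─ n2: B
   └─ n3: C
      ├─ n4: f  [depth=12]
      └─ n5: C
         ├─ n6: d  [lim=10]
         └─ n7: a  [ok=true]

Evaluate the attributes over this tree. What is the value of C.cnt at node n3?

"zqr"

1. n1.ok = true  [terminal]
2. n3.idx = false  [false]
3. n3.sig = "qv"  ["qv"]
4. n3.acc = true  [true]
5. n4.depth = 12  [terminal]
6. n5.idx = false  [f.depth > 12]
7. n5.sig = "zq"  ["zq"]
8. n5.acc = true  [C₀.idx == false]
9. n6.lim = 10  [terminal]
10. n7.ok = true  [terminal]
11. n5.cnt = "zq"  [if C.acc then C.sig else "w"]
12. n3.cnt = "zqr"  [C₁.cnt ++ "r"]
13. n2.val = false  [false]
14. n2.key = "rm"  ["rm"]
15. n0.lim = false  [B.val and a.ok]
16. n0.cnt = true  [true]
17. n0.sig = 27  [len(B.key) + 25]
18. n0.fin = true  [B.val == false]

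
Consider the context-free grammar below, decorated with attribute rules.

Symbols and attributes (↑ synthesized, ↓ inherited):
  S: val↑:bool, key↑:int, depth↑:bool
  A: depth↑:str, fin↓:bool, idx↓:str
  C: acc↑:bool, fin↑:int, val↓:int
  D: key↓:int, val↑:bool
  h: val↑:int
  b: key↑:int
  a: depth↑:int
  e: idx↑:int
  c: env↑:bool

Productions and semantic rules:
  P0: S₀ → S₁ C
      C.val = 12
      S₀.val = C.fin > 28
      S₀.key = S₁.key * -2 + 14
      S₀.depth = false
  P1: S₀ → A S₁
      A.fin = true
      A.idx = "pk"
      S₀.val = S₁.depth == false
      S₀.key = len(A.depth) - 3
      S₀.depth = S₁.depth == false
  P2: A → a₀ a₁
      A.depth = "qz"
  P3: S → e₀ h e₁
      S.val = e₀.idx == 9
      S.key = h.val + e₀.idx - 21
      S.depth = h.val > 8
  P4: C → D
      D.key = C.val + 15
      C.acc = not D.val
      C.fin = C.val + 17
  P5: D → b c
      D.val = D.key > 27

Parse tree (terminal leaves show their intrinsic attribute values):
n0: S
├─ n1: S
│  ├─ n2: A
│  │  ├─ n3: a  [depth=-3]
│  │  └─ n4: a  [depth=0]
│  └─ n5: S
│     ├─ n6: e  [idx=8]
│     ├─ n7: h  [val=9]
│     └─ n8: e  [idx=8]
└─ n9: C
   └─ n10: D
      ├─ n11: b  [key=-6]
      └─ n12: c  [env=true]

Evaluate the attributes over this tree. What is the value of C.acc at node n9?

1. n2.fin = true  [true]
2. n2.idx = "pk"  ["pk"]
3. n3.depth = -3  [terminal]
4. n4.depth = 0  [terminal]
5. n2.depth = "qz"  ["qz"]
6. n6.idx = 8  [terminal]
7. n7.val = 9  [terminal]
8. n8.idx = 8  [terminal]
9. n5.val = false  [e₀.idx == 9]
10. n5.key = -4  [h.val + e₀.idx - 21]
11. n5.depth = true  [h.val > 8]
12. n1.val = false  [S₁.depth == false]
13. n1.key = -1  [len(A.depth) - 3]
14. n1.depth = false  [S₁.depth == false]
15. n9.val = 12  [12]
16. n10.key = 27  [C.val + 15]
17. n11.key = -6  [terminal]
18. n12.env = true  [terminal]
19. n10.val = false  [D.key > 27]
20. n9.acc = true  [not D.val]
21. n9.fin = 29  [C.val + 17]
22. n0.val = true  [C.fin > 28]
23. n0.key = 16  [S₁.key * -2 + 14]
24. n0.depth = false  [false]

true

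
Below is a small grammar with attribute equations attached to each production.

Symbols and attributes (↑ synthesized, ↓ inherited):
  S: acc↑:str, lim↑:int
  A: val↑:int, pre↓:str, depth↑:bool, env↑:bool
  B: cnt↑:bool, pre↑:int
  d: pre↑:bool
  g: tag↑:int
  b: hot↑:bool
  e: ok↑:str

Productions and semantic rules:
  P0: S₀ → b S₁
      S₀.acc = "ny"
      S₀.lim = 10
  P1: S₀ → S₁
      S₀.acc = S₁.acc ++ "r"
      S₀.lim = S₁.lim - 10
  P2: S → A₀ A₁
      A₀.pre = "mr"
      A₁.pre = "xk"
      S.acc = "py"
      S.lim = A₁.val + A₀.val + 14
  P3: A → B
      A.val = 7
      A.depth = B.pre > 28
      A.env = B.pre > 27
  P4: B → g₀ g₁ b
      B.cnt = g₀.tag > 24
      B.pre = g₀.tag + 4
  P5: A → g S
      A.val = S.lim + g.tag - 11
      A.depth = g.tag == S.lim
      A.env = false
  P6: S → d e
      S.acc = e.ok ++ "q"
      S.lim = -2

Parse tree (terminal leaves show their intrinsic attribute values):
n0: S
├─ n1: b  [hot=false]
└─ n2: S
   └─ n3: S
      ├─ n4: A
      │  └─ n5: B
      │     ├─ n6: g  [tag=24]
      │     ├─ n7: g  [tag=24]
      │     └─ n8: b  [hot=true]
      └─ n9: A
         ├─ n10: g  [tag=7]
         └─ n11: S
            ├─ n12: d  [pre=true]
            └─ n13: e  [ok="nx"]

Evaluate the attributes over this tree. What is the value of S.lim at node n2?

5

1. n1.hot = false  [terminal]
2. n4.pre = "mr"  ["mr"]
3. n6.tag = 24  [terminal]
4. n7.tag = 24  [terminal]
5. n8.hot = true  [terminal]
6. n5.cnt = false  [g₀.tag > 24]
7. n5.pre = 28  [g₀.tag + 4]
8. n4.val = 7  [7]
9. n4.depth = false  [B.pre > 28]
10. n4.env = true  [B.pre > 27]
11. n9.pre = "xk"  ["xk"]
12. n10.tag = 7  [terminal]
13. n12.pre = true  [terminal]
14. n13.ok = "nx"  [terminal]
15. n11.acc = "nxq"  [e.ok ++ "q"]
16. n11.lim = -2  [-2]
17. n9.val = -6  [S.lim + g.tag - 11]
18. n9.depth = false  [g.tag == S.lim]
19. n9.env = false  [false]
20. n3.acc = "py"  ["py"]
21. n3.lim = 15  [A₁.val + A₀.val + 14]
22. n2.acc = "pyr"  [S₁.acc ++ "r"]
23. n2.lim = 5  [S₁.lim - 10]
24. n0.acc = "ny"  ["ny"]
25. n0.lim = 10  [10]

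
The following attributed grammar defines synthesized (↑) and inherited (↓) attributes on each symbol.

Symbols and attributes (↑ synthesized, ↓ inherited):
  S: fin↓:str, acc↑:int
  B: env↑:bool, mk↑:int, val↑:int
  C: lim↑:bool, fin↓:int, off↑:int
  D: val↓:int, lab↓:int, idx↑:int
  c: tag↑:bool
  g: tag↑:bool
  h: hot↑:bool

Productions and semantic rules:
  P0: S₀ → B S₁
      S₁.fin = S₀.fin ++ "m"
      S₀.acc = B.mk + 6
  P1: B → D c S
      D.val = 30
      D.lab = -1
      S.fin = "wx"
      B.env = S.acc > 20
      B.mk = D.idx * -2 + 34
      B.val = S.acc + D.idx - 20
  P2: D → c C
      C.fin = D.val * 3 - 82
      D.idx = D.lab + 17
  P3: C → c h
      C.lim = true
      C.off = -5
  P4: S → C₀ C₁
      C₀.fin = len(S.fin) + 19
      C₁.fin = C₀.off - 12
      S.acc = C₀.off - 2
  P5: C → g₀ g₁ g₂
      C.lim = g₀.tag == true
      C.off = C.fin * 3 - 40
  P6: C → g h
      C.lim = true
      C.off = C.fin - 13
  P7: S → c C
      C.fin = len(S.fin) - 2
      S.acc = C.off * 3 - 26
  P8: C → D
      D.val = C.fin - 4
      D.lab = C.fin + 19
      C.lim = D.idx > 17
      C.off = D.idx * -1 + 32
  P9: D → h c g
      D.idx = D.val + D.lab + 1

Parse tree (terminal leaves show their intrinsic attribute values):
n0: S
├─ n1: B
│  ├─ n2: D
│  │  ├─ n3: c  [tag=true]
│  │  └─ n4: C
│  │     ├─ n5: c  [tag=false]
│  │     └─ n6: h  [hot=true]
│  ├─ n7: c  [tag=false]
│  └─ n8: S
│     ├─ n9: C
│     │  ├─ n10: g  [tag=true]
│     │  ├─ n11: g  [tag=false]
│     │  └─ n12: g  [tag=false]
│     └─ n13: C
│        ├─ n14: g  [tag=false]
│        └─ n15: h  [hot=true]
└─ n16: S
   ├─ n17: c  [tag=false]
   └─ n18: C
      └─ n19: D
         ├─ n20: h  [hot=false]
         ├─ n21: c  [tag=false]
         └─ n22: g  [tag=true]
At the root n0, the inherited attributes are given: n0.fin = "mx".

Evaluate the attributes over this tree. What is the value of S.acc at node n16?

1. n0.fin = "mx"  [given at root]
2. n2.val = 30  [30]
3. n2.lab = -1  [-1]
4. n3.tag = true  [terminal]
5. n4.fin = 8  [D.val * 3 - 82]
6. n5.tag = false  [terminal]
7. n6.hot = true  [terminal]
8. n4.lim = true  [true]
9. n4.off = -5  [-5]
10. n2.idx = 16  [D.lab + 17]
11. n7.tag = false  [terminal]
12. n8.fin = "wx"  ["wx"]
13. n9.fin = 21  [len(S.fin) + 19]
14. n10.tag = true  [terminal]
15. n11.tag = false  [terminal]
16. n12.tag = false  [terminal]
17. n9.lim = true  [g₀.tag == true]
18. n9.off = 23  [C.fin * 3 - 40]
19. n13.fin = 11  [C₀.off - 12]
20. n14.tag = false  [terminal]
21. n15.hot = true  [terminal]
22. n13.lim = true  [true]
23. n13.off = -2  [C.fin - 13]
24. n8.acc = 21  [C₀.off - 2]
25. n1.env = true  [S.acc > 20]
26. n1.mk = 2  [D.idx * -2 + 34]
27. n1.val = 17  [S.acc + D.idx - 20]
28. n16.fin = "mxm"  [S₀.fin ++ "m"]
29. n17.tag = false  [terminal]
30. n18.fin = 1  [len(S.fin) - 2]
31. n19.val = -3  [C.fin - 4]
32. n19.lab = 20  [C.fin + 19]
33. n20.hot = false  [terminal]
34. n21.tag = false  [terminal]
35. n22.tag = true  [terminal]
36. n19.idx = 18  [D.val + D.lab + 1]
37. n18.lim = true  [D.idx > 17]
38. n18.off = 14  [D.idx * -1 + 32]
39. n16.acc = 16  [C.off * 3 - 26]
40. n0.acc = 8  [B.mk + 6]

16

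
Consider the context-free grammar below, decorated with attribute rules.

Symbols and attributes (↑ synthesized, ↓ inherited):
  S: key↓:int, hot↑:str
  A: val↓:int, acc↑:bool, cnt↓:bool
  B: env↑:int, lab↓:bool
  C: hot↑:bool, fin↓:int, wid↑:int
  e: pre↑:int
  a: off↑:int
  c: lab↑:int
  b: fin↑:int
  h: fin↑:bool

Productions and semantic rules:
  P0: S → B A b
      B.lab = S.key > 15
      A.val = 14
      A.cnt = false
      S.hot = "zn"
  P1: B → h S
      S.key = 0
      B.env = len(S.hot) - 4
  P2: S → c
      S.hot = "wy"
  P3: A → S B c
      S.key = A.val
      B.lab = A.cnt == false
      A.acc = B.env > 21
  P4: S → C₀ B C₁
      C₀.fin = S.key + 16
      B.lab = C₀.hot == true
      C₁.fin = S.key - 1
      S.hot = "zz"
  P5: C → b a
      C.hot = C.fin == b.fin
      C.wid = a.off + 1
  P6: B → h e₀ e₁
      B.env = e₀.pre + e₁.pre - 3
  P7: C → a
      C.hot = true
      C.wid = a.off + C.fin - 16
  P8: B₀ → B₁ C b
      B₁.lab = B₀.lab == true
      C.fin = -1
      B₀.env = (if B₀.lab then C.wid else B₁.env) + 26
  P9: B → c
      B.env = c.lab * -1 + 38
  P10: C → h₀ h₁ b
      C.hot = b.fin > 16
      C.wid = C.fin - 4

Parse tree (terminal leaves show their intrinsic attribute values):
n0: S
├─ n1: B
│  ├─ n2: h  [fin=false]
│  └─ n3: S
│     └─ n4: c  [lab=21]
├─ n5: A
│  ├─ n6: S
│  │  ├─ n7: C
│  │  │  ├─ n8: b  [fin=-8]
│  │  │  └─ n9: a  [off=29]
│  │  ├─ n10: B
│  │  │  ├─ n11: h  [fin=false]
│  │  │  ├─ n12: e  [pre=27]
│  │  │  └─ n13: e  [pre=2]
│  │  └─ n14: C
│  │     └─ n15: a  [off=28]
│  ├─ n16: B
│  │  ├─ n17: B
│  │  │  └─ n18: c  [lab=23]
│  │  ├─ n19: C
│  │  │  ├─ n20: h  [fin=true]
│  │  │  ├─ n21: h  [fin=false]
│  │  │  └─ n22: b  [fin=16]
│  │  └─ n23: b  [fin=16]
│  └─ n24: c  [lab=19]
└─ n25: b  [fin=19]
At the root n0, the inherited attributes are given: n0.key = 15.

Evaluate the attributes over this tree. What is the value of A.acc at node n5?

false

1. n0.key = 15  [given at root]
2. n1.lab = false  [S.key > 15]
3. n2.fin = false  [terminal]
4. n3.key = 0  [0]
5. n4.lab = 21  [terminal]
6. n3.hot = "wy"  ["wy"]
7. n1.env = -2  [len(S.hot) - 4]
8. n5.val = 14  [14]
9. n5.cnt = false  [false]
10. n6.key = 14  [A.val]
11. n7.fin = 30  [S.key + 16]
12. n8.fin = -8  [terminal]
13. n9.off = 29  [terminal]
14. n7.hot = false  [C.fin == b.fin]
15. n7.wid = 30  [a.off + 1]
16. n10.lab = false  [C₀.hot == true]
17. n11.fin = false  [terminal]
18. n12.pre = 27  [terminal]
19. n13.pre = 2  [terminal]
20. n10.env = 26  [e₀.pre + e₁.pre - 3]
21. n14.fin = 13  [S.key - 1]
22. n15.off = 28  [terminal]
23. n14.hot = true  [true]
24. n14.wid = 25  [a.off + C.fin - 16]
25. n6.hot = "zz"  ["zz"]
26. n16.lab = true  [A.cnt == false]
27. n17.lab = true  [B₀.lab == true]
28. n18.lab = 23  [terminal]
29. n17.env = 15  [c.lab * -1 + 38]
30. n19.fin = -1  [-1]
31. n20.fin = true  [terminal]
32. n21.fin = false  [terminal]
33. n22.fin = 16  [terminal]
34. n19.hot = false  [b.fin > 16]
35. n19.wid = -5  [C.fin - 4]
36. n23.fin = 16  [terminal]
37. n16.env = 21  [(if B₀.lab then C.wid else B₁.env) + 26]
38. n24.lab = 19  [terminal]
39. n5.acc = false  [B.env > 21]
40. n25.fin = 19  [terminal]
41. n0.hot = "zn"  ["zn"]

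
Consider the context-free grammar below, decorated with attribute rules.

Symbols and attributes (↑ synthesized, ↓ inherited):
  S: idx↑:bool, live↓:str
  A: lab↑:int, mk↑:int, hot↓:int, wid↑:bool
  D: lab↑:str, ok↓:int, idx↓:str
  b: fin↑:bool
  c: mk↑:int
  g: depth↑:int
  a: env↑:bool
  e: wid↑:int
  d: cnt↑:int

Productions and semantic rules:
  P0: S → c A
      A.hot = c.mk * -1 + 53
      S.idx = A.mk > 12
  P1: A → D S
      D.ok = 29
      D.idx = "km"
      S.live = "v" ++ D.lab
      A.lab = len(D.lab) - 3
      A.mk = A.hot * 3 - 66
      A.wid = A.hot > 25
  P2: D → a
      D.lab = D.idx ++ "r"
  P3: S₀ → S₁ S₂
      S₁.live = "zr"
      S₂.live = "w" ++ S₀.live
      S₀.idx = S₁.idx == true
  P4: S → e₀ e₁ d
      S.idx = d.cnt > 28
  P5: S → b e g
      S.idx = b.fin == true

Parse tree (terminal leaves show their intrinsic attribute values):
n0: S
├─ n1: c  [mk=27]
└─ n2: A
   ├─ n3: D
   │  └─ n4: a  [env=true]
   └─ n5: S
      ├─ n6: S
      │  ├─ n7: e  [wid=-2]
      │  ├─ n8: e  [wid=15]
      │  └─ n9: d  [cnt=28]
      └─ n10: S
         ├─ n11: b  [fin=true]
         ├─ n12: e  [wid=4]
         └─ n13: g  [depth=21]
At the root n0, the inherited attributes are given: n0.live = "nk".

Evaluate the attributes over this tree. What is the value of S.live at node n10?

1. n0.live = "nk"  [given at root]
2. n1.mk = 27  [terminal]
3. n2.hot = 26  [c.mk * -1 + 53]
4. n3.ok = 29  [29]
5. n3.idx = "km"  ["km"]
6. n4.env = true  [terminal]
7. n3.lab = "kmr"  [D.idx ++ "r"]
8. n5.live = "vkmr"  ["v" ++ D.lab]
9. n6.live = "zr"  ["zr"]
10. n7.wid = -2  [terminal]
11. n8.wid = 15  [terminal]
12. n9.cnt = 28  [terminal]
13. n6.idx = false  [d.cnt > 28]
14. n10.live = "wvkmr"  ["w" ++ S₀.live]
15. n11.fin = true  [terminal]
16. n12.wid = 4  [terminal]
17. n13.depth = 21  [terminal]
18. n10.idx = true  [b.fin == true]
19. n5.idx = false  [S₁.idx == true]
20. n2.lab = 0  [len(D.lab) - 3]
21. n2.mk = 12  [A.hot * 3 - 66]
22. n2.wid = true  [A.hot > 25]
23. n0.idx = false  [A.mk > 12]

"wvkmr"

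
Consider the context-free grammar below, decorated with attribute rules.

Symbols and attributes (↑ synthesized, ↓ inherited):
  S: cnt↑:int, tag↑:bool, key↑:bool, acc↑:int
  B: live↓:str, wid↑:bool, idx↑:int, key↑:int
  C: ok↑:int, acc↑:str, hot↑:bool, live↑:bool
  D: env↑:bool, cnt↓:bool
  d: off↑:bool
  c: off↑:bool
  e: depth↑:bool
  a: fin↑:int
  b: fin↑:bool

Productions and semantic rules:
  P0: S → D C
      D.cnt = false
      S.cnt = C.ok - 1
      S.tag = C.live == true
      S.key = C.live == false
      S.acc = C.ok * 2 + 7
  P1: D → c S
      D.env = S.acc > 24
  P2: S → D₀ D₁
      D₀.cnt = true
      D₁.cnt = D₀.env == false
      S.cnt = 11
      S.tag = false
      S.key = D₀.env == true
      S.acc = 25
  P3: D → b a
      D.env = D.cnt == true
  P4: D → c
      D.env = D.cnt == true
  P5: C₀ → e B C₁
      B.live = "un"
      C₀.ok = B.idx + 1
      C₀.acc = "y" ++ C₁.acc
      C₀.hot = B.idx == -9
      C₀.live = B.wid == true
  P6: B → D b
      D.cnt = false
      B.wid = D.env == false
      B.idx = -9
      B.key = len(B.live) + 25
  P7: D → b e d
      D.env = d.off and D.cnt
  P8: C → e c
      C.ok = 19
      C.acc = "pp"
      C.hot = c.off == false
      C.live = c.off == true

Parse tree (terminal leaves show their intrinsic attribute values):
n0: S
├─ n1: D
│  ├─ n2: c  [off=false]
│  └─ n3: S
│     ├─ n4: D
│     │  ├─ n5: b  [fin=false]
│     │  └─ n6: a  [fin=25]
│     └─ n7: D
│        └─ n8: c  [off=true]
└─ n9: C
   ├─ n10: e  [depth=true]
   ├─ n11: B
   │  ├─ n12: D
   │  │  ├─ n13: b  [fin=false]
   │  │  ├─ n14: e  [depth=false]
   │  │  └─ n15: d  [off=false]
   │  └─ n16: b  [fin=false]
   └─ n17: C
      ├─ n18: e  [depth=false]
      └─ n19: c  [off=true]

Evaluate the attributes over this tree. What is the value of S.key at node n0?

false

1. n1.cnt = false  [false]
2. n2.off = false  [terminal]
3. n4.cnt = true  [true]
4. n5.fin = false  [terminal]
5. n6.fin = 25  [terminal]
6. n4.env = true  [D.cnt == true]
7. n7.cnt = false  [D₀.env == false]
8. n8.off = true  [terminal]
9. n7.env = false  [D.cnt == true]
10. n3.cnt = 11  [11]
11. n3.tag = false  [false]
12. n3.key = true  [D₀.env == true]
13. n3.acc = 25  [25]
14. n1.env = true  [S.acc > 24]
15. n10.depth = true  [terminal]
16. n11.live = "un"  ["un"]
17. n12.cnt = false  [false]
18. n13.fin = false  [terminal]
19. n14.depth = false  [terminal]
20. n15.off = false  [terminal]
21. n12.env = false  [d.off and D.cnt]
22. n16.fin = false  [terminal]
23. n11.wid = true  [D.env == false]
24. n11.idx = -9  [-9]
25. n11.key = 27  [len(B.live) + 25]
26. n18.depth = false  [terminal]
27. n19.off = true  [terminal]
28. n17.ok = 19  [19]
29. n17.acc = "pp"  ["pp"]
30. n17.hot = false  [c.off == false]
31. n17.live = true  [c.off == true]
32. n9.ok = -8  [B.idx + 1]
33. n9.acc = "ypp"  ["y" ++ C₁.acc]
34. n9.hot = true  [B.idx == -9]
35. n9.live = true  [B.wid == true]
36. n0.cnt = -9  [C.ok - 1]
37. n0.tag = true  [C.live == true]
38. n0.key = false  [C.live == false]
39. n0.acc = -9  [C.ok * 2 + 7]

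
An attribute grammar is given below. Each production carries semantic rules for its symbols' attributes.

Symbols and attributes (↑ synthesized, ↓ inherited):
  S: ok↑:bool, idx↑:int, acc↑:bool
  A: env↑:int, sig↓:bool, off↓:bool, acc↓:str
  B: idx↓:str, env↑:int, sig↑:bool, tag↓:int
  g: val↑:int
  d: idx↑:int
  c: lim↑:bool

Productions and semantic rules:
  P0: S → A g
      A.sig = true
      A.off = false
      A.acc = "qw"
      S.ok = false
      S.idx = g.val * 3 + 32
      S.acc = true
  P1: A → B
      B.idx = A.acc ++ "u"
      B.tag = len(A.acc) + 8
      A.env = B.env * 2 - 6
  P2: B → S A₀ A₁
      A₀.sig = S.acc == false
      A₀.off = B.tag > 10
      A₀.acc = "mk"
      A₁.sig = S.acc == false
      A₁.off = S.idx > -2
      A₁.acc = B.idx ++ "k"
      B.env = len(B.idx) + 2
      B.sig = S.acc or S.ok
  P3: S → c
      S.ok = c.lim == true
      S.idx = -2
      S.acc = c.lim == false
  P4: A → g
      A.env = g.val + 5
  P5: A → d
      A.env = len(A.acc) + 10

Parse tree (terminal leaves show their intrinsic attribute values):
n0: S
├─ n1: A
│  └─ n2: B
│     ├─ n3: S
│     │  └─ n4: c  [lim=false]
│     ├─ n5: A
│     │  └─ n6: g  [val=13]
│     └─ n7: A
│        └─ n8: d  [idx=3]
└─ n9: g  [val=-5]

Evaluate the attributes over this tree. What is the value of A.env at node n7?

1. n1.sig = true  [true]
2. n1.off = false  [false]
3. n1.acc = "qw"  ["qw"]
4. n2.idx = "qwu"  [A.acc ++ "u"]
5. n2.tag = 10  [len(A.acc) + 8]
6. n4.lim = false  [terminal]
7. n3.ok = false  [c.lim == true]
8. n3.idx = -2  [-2]
9. n3.acc = true  [c.lim == false]
10. n5.sig = false  [S.acc == false]
11. n5.off = false  [B.tag > 10]
12. n5.acc = "mk"  ["mk"]
13. n6.val = 13  [terminal]
14. n5.env = 18  [g.val + 5]
15. n7.sig = false  [S.acc == false]
16. n7.off = false  [S.idx > -2]
17. n7.acc = "qwuk"  [B.idx ++ "k"]
18. n8.idx = 3  [terminal]
19. n7.env = 14  [len(A.acc) + 10]
20. n2.env = 5  [len(B.idx) + 2]
21. n2.sig = true  [S.acc or S.ok]
22. n1.env = 4  [B.env * 2 - 6]
23. n9.val = -5  [terminal]
24. n0.ok = false  [false]
25. n0.idx = 17  [g.val * 3 + 32]
26. n0.acc = true  [true]

14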